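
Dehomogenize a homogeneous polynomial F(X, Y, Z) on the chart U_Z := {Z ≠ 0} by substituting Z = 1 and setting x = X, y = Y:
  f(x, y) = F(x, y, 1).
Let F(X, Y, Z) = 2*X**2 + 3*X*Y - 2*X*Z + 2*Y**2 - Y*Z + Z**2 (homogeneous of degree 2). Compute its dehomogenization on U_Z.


f(x, y) = 2*x**2 + 3*x*y - 2*x + 2*y**2 - y + 1

On U_Z we set Z = 1. Each monomial c·X^i·Y^j·Z^k in F becomes c·x^i·y^j·1^k = c·x^i·y^j.
Substituting Z = 1: F(X, Y, 1) = 2*x**2 + 3*x*y - 2*x + 2*y**2 - y + 1.
Note: deg(f) ≤ deg(F) = 2; strict inequality happens when F is divisible by Z (lost terms).


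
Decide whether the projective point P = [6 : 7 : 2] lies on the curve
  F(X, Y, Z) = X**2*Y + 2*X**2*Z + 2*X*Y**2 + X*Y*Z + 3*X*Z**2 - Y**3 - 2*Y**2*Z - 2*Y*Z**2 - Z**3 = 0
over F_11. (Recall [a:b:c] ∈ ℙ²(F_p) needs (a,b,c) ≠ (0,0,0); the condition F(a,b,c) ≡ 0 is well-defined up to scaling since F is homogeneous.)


F(6,7,2) ≡ 9 (mod 11); P is NOT on the curve.

Evaluate F(6, 7, 2) term-by-term (mod 11).
  X**2*Y ↦ 1·36·7·1 = 252
  2*X**2*Z ↦ 2·36·1·2 = 144
  2*X*Y**2 ↦ 2·6·49·1 = 588
  X*Y*Z ↦ 1·6·7·2 = 84
  3*X*Z**2 ↦ 3·6·1·4 = 72
  -Y**3 ↦ -1·1·343·1 = -343
  -2*Y**2*Z ↦ -2·1·49·2 = -196
  -2*Y*Z**2 ↦ -2·1·7·4 = -56
  -Z**3 ↦ -1·1·1·8 = -8
Sum: F(6, 7, 2) = (252) + (144) + (588) + (84) + (72) + (-343) + (-196) + (-56) + (-8) = 537.
Reducing mod 11: 537 ≡ 9 (mod 11).
Since F(a, b, c) ≡ 9 ≠ 0 (mod 11), P does NOT lie on the curve.


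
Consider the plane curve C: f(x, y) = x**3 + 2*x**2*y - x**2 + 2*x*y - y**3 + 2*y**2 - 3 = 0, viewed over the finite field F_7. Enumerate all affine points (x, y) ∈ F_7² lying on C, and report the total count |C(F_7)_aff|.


Affine F_7-points: {(0, 4), (0, 6), (1, 3), (2, 1), (2, 3), (2, 5), (3, 2), (5, 2), (5, 5), (6, 3)}; count = 10.

For each of the 49 pairs (x, y) ∈ F_7², evaluate f(x, y) mod 7. Record the zeros.
  x = 0: [0↦4, 1↦5, 2↦4, 3↦2, 4↦0, 5↦6, 6↦0]  zeros at y ∈ {4, 6}
  x = 1: [0↦4, 1↦2, 2↦5, 3↦0, 4↦2, 5↦5, 6↦3]  zeros at y ∈ {3}
  x = 2: [0↦1, 1↦0, 2↦4, 3↦0, 4↦3, 5↦0, 6↦6]  zeros at y ∈ {1, 3, 5}
  x = 3: [0↦1, 1↦5, 2↦0, 3↦1, 4↦2, 5↦4, 6↦1]  zeros at y ∈ {2}
  x = 4: [0↦3, 1↦2, 2↦6, 3↦2, 4↦5, 5↦2, 6↦1]  zeros at y ∈ ∅
  x = 5: [0↦6, 1↦4, 2↦0, 3↦2, 4↦4, 5↦0, 6↦5]  zeros at y ∈ {2, 5}
  x = 6: [0↦2, 1↦3, 2↦2, 3↦0, 4↦5, 5↦4, 6↦5]  zeros at y ∈ {3}
Collecting zeros: affine points = {(0, 4), (0, 6), (1, 3), (2, 1), (2, 3), (2, 5), (3, 2), (5, 2), (5, 5), (6, 3)}.
Total count |C(F_7)_aff| = 10.


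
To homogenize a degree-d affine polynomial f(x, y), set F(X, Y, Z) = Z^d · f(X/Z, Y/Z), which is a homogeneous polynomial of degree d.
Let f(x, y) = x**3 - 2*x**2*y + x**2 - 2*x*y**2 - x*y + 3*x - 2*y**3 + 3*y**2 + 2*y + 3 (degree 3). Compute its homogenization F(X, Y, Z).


F(X, Y, Z) = X**3 - 2*X**2*Y + X**2*Z - 2*X*Y**2 - X*Y*Z + 3*X*Z**2 - 2*Y**3 + 3*Y**2*Z + 2*Y*Z**2 + 3*Z**3

deg(f) = 3.
Substitute x = X/Z, y = Y/Z into f, then multiply by Z^3.
  monomial 1·x^3·y^0 ↦ 1·X^3·Y^0·Z^0.
  monomial -2·x^2·y^1 ↦ -2·X^2·Y^1·Z^0.
  monomial 1·x^2·y^0 ↦ 1·X^2·Y^0·Z^1.
  monomial -2·x^1·y^2 ↦ -2·X^1·Y^2·Z^0.
  monomial -1·x^1·y^1 ↦ -1·X^1·Y^1·Z^1.
  monomial 3·x^1·y^0 ↦ 3·X^1·Y^0·Z^2.
  monomial -2·x^0·y^3 ↦ -2·X^0·Y^3·Z^0.
  monomial 3·x^0·y^2 ↦ 3·X^0·Y^2·Z^1.
  monomial 2·x^0·y^1 ↦ 2·X^0·Y^1·Z^2.
  monomial 3·x^0·y^0 ↦ 3·X^0·Y^0·Z^3.
Collecting: F(X, Y, Z) = X**3 - 2*X**2*Y + X**2*Z - 2*X*Y**2 - X*Y*Z + 3*X*Z**2 - 2*Y**3 + 3*Y**2*Z + 2*Y*Z**2 + 3*Z**3.


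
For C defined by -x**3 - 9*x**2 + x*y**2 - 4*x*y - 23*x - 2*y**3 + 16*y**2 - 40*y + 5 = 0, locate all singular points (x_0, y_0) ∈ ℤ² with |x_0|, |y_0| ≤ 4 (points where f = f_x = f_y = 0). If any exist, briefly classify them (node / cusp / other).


Singular points: {(-3, 2)}; classification: cusp.

Compute partial derivatives:
  f_x = -3*x**2 - 18*x + y**2 - 4*y - 23.
  f_y = 2*x*y - 4*x - 6*y**2 + 32*y - 40.
Scan x_0 ∈ {−4, ..., 4}. For each x_0, f_y(x_0, y) is a polynomial in y; find its integer roots y ∈ {−4, ..., 4}, then test f_x and f at those candidates.
  x = -4: f_y(-4, y) = -6*y**2 + 24*y - 24; vanishes at y ∈ {2}. (-4, 2): f_x = -3 ≠ 0.
  x = -3: f_y(-3, y) = -6*y**2 + 26*y - 28; vanishes at y ∈ {2}. (-3, 2): f_x = 0, f = 0 — SINGULAR.
  x = -2: f_y(-2, y) = -6*y**2 + 28*y - 32; vanishes at y ∈ {2}. (-2, 2): f_x = -3 ≠ 0.
  x = -1: f_y(-1, y) = -6*y**2 + 30*y - 36; vanishes at y ∈ {2, 3}. (-1, 2): f_x = -12 ≠ 0; (-1, 3): f_x = -11 ≠ 0.
  x = 0: f_y(0, y) = -6*y**2 + 32*y - 40; vanishes at y ∈ {2}. (0, 2): f_x = -27 ≠ 0.
  x = 1: f_y(1, y) = -6*y**2 + 34*y - 44; vanishes at y ∈ {2}. (1, 2): f_x = -48 ≠ 0.
  x = 2: f_y(2, y) = -6*y**2 + 36*y - 48; vanishes at y ∈ {2, 4}. (2, 2): f_x = -75 ≠ 0; (2, 4): f_x = -71 ≠ 0.
  x = 3: f_y(3, y) = -6*y**2 + 38*y - 52; vanishes at y ∈ {2}. (3, 2): f_x = -108 ≠ 0.
  x = 4: f_y(4, y) = -6*y**2 + 40*y - 56; vanishes at y ∈ {2}. (4, 2): f_x = -147 ≠ 0.
Only singular point on the grid: (-3, 2).
Classify: substitute x = -3 + u, y = 2 + v and expand: f = -u**3 + u*v**2 - 2*v**3 + v**2.
No constant or linear terms (consistent with a singular point). Quadratic part: v**2. Cubic part: -u**3 + u*v**2 - 2*v**3.
The quadratic part v**2 is a perfect square, so there is a single (double) tangent line v = 0, i.e. y = 2. Restricting the cubic part to that line (v = 0) leaves -u**3 ≠ 0, so f is not divisible by v and the branch is v² ≈ u**3 to lowest order — this is a cusp.
Classification: cusp.


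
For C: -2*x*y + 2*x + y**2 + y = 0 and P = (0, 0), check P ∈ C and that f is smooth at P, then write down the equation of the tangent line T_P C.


Tangent line at P: 2*x + y = 0.

Step 1: f(0, 0) = 0, so P lies on C.
Step 2: partial derivatives
  f_x(x, y) = 2 - 2*y, f_y(x, y) = -2*x + 2*y + 1.
  f_x(P) = 2, f_y(P) = 1 (gradient nonzero, so P is smooth).
Step 3: tangent line at P: 2·(x − 0) + 1·(y − 0) = 0.
Expanding: 2*x + y = 0.


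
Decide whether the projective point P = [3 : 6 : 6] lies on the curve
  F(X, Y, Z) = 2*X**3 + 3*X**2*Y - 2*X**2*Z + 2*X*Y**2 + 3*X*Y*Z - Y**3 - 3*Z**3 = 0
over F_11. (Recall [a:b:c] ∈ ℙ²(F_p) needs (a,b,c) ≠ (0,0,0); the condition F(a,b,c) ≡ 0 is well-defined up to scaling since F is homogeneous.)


F(3,6,6) ≡ 4 (mod 11); P is NOT on the curve.

Evaluate F(3, 6, 6) term-by-term (mod 11).
  2*X**3 ↦ 2·27·1·1 = 54
  3*X**2*Y ↦ 3·9·6·1 = 162
  -2*X**2*Z ↦ -2·9·1·6 = -108
  2*X*Y**2 ↦ 2·3·36·1 = 216
  3*X*Y*Z ↦ 3·3·6·6 = 324
  -Y**3 ↦ -1·1·216·1 = -216
  -3*Z**3 ↦ -3·1·1·216 = -648
Sum: F(3, 6, 6) = (54) + (162) + (-108) + (216) + (324) + (-216) + (-648) = -216.
Reducing mod 11: -216 ≡ 4 (mod 11).
Since F(a, b, c) ≡ 4 ≠ 0 (mod 11), P does NOT lie on the curve.


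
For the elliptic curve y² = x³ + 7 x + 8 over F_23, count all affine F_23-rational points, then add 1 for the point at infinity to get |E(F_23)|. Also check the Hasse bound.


Affine points = {(0, 10), (0, 13), (1, 4), (1, 19), (4, 10), (4, 13), (6, 6), (6, 17), (7, 3), (7, 20), (8, 1), (8, 22), (9, 8), (9, 15), (11, 6), (11, 17), (12, 7), (12, 16), (17, 7), (17, 16), (18, 3), (18, 20), (19, 10), (19, 13), (20, 11), (20, 12), (21, 3), (21, 20), (22, 0)}; affine count = 29; |E(F_23)| = 30.

Discriminant check: Δ ∝ 4a³ + 27b² = 4·7³ + 27·8² = 4·343 + 27·64 ≡ 18 (mod 23). Nonzero ⇒ E is nonsingular.
For each x ∈ F_23, compute rhs = x³ + 7·x + 8 mod 23, then count y ∈ F_23 with y² ≡ rhs.
  x = 0: rhs = 8, matching y values: 10, 13 (2 points).
  x = 1: rhs = 16, matching y values: 4, 19 (2 points).
  x = 2: rhs = 7, matching y values: none (0 points).
  x = 3: rhs = 10, matching y values: none (0 points).
  x = 4: rhs = 8, matching y values: 10, 13 (2 points).
  x = 5: rhs = 7, matching y values: none (0 points).
  x = 6: rhs = 13, matching y values: 6, 17 (2 points).
  x = 7: rhs = 9, matching y values: 3, 20 (2 points).
  x = 8: rhs = 1, matching y values: 1, 22 (2 points).
  x = 9: rhs = 18, matching y values: 8, 15 (2 points).
  x = 10: rhs = 20, matching y values: none (0 points).
  x = 11: rhs = 13, matching y values: 6, 17 (2 points).
  x = 12: rhs = 3, matching y values: 7, 16 (2 points).
  x = 13: rhs = 19, matching y values: none (0 points).
  x = 14: rhs = 21, matching y values: none (0 points).
  x = 15: rhs = 15, matching y values: none (0 points).
  x = 16: rhs = 7, matching y values: none (0 points).
  x = 17: rhs = 3, matching y values: 7, 16 (2 points).
  x = 18: rhs = 9, matching y values: 3, 20 (2 points).
  x = 19: rhs = 8, matching y values: 10, 13 (2 points).
  x = 20: rhs = 6, matching y values: 11, 12 (2 points).
  x = 21: rhs = 9, matching y values: 3, 20 (2 points).
  x = 22: rhs = 0, matching y values: 0 (1 points).
Total affine count: 29.
Full point count |E(F_23)| = 29 + 1 = 30.
Hasse bound: |30 − (23+1)| = |6| = 6 ≤ 2√23 ≈ 9.5917 ✓.


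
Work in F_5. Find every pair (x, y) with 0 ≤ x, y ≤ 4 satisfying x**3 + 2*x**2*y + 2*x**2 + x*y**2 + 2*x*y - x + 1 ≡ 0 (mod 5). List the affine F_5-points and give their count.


Affine F_5-points: {(1, 2), (1, 4), (2, 0), (2, 4), (3, 1)}; count = 5.

For each of the 25 pairs (x, y) ∈ F_5², evaluate f(x, y) mod 5. Record the zeros.
  x = 0: [0↦1, 1↦1, 2↦1, 3↦1, 4↦1]  zeros at y ∈ ∅
  x = 1: [0↦3, 1↦3, 2↦0, 3↦4, 4↦0]  zeros at y ∈ {2, 4}
  x = 2: [0↦0, 1↦4, 2↦2, 3↦4, 4↦0]  zeros at y ∈ {0, 4}
  x = 3: [0↦3, 1↦0, 2↦3, 3↦2, 4↦2]  zeros at y ∈ {1}
  x = 4: [0↦3, 1↦2, 2↦4, 3↦4, 4↦2]  zeros at y ∈ ∅
Collecting zeros: affine points = {(1, 2), (1, 4), (2, 0), (2, 4), (3, 1)}.
Total count |C(F_5)_aff| = 5.


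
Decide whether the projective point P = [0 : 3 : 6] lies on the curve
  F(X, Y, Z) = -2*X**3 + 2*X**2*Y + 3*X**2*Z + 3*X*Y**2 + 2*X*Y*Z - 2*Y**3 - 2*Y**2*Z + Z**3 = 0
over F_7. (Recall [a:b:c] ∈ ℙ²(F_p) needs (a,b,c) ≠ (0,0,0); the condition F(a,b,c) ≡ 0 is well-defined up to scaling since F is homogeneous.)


F(0,3,6) ≡ 5 (mod 7); P is NOT on the curve.

Evaluate F(0, 3, 6) term-by-term (mod 7).
  -2*X**3 ↦ -2·0·1·1 = 0
  2*X**2*Y ↦ 2·0·3·1 = 0
  3*X**2*Z ↦ 3·0·1·6 = 0
  3*X*Y**2 ↦ 3·0·9·1 = 0
  2*X*Y*Z ↦ 2·0·3·6 = 0
  -2*Y**3 ↦ -2·1·27·1 = -54
  -2*Y**2*Z ↦ -2·1·9·6 = -108
  Z**3 ↦ 1·1·1·216 = 216
Sum: F(0, 3, 6) = (0) + (0) + (0) + (0) + (0) + (-54) + (-108) + (216) = 54.
Reducing mod 7: 54 ≡ 5 (mod 7).
Since F(a, b, c) ≡ 5 ≠ 0 (mod 7), P does NOT lie on the curve.


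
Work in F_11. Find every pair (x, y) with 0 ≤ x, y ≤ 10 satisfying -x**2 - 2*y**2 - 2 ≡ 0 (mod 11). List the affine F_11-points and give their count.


Affine F_11-points: {(1, 2), (1, 9), (3, 0), (5, 5), (5, 6), (6, 5), (6, 6), (8, 0), (10, 2), (10, 9)}; count = 10.

For each of the 121 pairs (x, y) ∈ F_11², evaluate f(x, y) mod 11. Record the zeros.
  x = 0: [0↦9, 1↦7, 2↦1, 3↦2, 4↦10, 5↦3, 6↦3, 7↦10, 8↦2, 9↦1, 10↦7]  zeros at y ∈ ∅
  x = 1: [0↦8, 1↦6, 2↦0, 3↦1, 4↦9, 5↦2, 6↦2, 7↦9, 8↦1, 9↦0, 10↦6]  zeros at y ∈ {2, 9}
  x = 2: [0↦5, 1↦3, 2↦8, 3↦9, 4↦6, 5↦10, 6↦10, 7↦6, 8↦9, 9↦8, 10↦3]  zeros at y ∈ ∅
  x = 3: [0↦0, 1↦9, 2↦3, 3↦4, 4↦1, 5↦5, 6↦5, 7↦1, 8↦4, 9↦3, 10↦9]  zeros at y ∈ {0}
  x = 4: [0↦4, 1↦2, 2↦7, 3↦8, 4↦5, 5↦9, 6↦9, 7↦5, 8↦8, 9↦7, 10↦2]  zeros at y ∈ ∅
  x = 5: [0↦6, 1↦4, 2↦9, 3↦10, 4↦7, 5↦0, 6↦0, 7↦7, 8↦10, 9↦9, 10↦4]  zeros at y ∈ {5, 6}
  x = 6: [0↦6, 1↦4, 2↦9, 3↦10, 4↦7, 5↦0, 6↦0, 7↦7, 8↦10, 9↦9, 10↦4]  zeros at y ∈ {5, 6}
  x = 7: [0↦4, 1↦2, 2↦7, 3↦8, 4↦5, 5↦9, 6↦9, 7↦5, 8↦8, 9↦7, 10↦2]  zeros at y ∈ ∅
  x = 8: [0↦0, 1↦9, 2↦3, 3↦4, 4↦1, 5↦5, 6↦5, 7↦1, 8↦4, 9↦3, 10↦9]  zeros at y ∈ {0}
  x = 9: [0↦5, 1↦3, 2↦8, 3↦9, 4↦6, 5↦10, 6↦10, 7↦6, 8↦9, 9↦8, 10↦3]  zeros at y ∈ ∅
  x = 10: [0↦8, 1↦6, 2↦0, 3↦1, 4↦9, 5↦2, 6↦2, 7↦9, 8↦1, 9↦0, 10↦6]  zeros at y ∈ {2, 9}
Collecting zeros: affine points = {(1, 2), (1, 9), (3, 0), (5, 5), (5, 6), (6, 5), (6, 6), (8, 0), (10, 2), (10, 9)}.
Total count |C(F_11)_aff| = 10.


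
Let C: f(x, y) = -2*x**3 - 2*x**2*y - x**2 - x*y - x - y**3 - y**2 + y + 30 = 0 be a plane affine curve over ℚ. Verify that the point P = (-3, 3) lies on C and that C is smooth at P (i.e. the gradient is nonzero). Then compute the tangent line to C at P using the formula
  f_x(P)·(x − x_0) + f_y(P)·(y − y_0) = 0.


Tangent line at P: -16*x - 47*y + 93 = 0.

Step 1: f(-3, 3) = 0, so P lies on C.
Step 2: partial derivatives
  f_x(x, y) = -6*x**2 - 4*x*y - 2*x - y - 1, f_y(x, y) = -2*x**2 - x - 3*y**2 - 2*y + 1.
  f_x(P) = -16, f_y(P) = -47 (gradient nonzero, so P is smooth).
Step 3: tangent line at P: -16·(x − -3) + -47·(y − 3) = 0.
Expanding: -16*x - 47*y + 93 = 0.


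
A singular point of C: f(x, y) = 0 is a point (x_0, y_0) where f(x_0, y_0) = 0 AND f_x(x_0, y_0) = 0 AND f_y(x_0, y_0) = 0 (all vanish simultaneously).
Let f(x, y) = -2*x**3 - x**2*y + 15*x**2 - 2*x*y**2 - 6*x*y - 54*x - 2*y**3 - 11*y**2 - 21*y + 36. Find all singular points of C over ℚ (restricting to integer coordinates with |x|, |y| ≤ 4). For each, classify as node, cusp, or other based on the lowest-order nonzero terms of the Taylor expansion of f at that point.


Singular points: {(3, -3)}; classification: cusp.

Compute partial derivatives:
  f_x = -6*x**2 - 2*x*y + 30*x - 2*y**2 - 6*y - 54.
  f_y = -x**2 - 4*x*y - 6*x - 6*y**2 - 22*y - 21.
Scan x_0 ∈ {−4, ..., 4}. For each x_0, f_y(x_0, y) is a polynomial in y; find its integer roots y ∈ {−4, ..., 4}, then test f_x and f at those candidates.
  x = -4: f_y(-4, y) = -6*y**2 - 6*y - 13; no integer root y with |y| ≤ 4.
  x = -3: f_y(-3, y) = -6*y**2 - 10*y - 12; no integer root y with |y| ≤ 4.
  x = -2: f_y(-2, y) = -6*y**2 - 14*y - 13; no integer root y with |y| ≤ 4.
  x = -1: f_y(-1, y) = -6*y**2 - 18*y - 16; no integer root y with |y| ≤ 4.
  x = 0: f_y(0, y) = -6*y**2 - 22*y - 21; no integer root y with |y| ≤ 4.
  x = 1: f_y(1, y) = -6*y**2 - 26*y - 28; vanishes at y ∈ {-2}. (1, -2): f_x = -22 ≠ 0.
  x = 2: f_y(2, y) = -6*y**2 - 30*y - 37; no integer root y with |y| ≤ 4.
  x = 3: f_y(3, y) = -6*y**2 - 34*y - 48; vanishes at y ∈ {-3}. (3, -3): f_x = 0, f = 0 — SINGULAR.
  x = 4: f_y(4, y) = -6*y**2 - 38*y - 61; no integer root y with |y| ≤ 4.
Only singular point on the grid: (3, -3).
Classify: substitute x = 3 + u, y = -3 + v and expand: f = -2*u**3 - u**2*v - 2*u*v**2 - 2*v**3 + v**2.
No constant or linear terms (consistent with a singular point). Quadratic part: v**2. Cubic part: -2*u**3 - u**2*v - 2*u*v**2 - 2*v**3.
The quadratic part v**2 is a perfect square, so there is a single (double) tangent line v = 0, i.e. y = -3. Restricting the cubic part to that line (v = 0) leaves -2*u**3 ≠ 0, so f is not divisible by v and the branch is v² ≈ 2*u**3 to lowest order — this is a cusp.
Classification: cusp.


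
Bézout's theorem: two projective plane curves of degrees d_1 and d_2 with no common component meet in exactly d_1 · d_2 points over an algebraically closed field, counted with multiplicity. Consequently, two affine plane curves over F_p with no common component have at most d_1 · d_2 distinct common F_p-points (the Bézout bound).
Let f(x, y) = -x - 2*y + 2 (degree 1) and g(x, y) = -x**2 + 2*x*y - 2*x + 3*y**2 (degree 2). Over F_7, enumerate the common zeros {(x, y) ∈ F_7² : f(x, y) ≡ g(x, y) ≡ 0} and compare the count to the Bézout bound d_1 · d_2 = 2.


Common zeros: ∅; count = 0; Bézout bound = 2.

deg(f) = 1, deg(g) = 2, so Bézout bound = 2.
Scan x ∈ F_7. For each x, list the y ∈ F_7 with f(x, y) ≡ 0 and those with g(x, y) ≡ 0 (mod 7); the common zeros in that column are the intersection.
  x = 0: f ≡ 0 at y ∈ {1}; g ≡ 0 at y ∈ {0}; common: ∅.
  x = 1: f ≡ 0 at y ∈ {4}; g ≡ 0 at y ∈ ∅; common: ∅.
  x = 2: f ≡ 0 at y ∈ {0}; g ≡ 0 at y ∈ {4}; common: ∅.
  x = 3: f ≡ 0 at y ∈ {3}; g ≡ 0 at y ∈ ∅; common: ∅.
  x = 4: f ≡ 0 at y ∈ {6}; g ≡ 0 at y ∈ {4, 5}; common: ∅.
  x = 5: f ≡ 0 at y ∈ {2}; g ≡ 0 at y ∈ {0, 6}; common: ∅.
  x = 6: f ≡ 0 at y ∈ {5}; g ≡ 0 at y ∈ ∅; common: ∅.
Collecting: common zeros = ∅, so the count is 0.
Comparison with the Bézout bound: 0 ≤ 2 = deg(f)·deg(g), as expected for curves with no common component (the affine F_7-count falls short of the bound because intersections may lie at infinity, over extension fields, or carry multiplicity).


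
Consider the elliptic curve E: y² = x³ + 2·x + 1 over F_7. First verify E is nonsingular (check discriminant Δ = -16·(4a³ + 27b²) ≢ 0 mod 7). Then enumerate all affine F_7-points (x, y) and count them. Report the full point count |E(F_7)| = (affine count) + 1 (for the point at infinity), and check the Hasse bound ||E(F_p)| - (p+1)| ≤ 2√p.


Affine points = {(0, 1), (0, 6), (1, 2), (1, 5)}; affine count = 4; |E(F_7)| = 5.

Discriminant check: Δ ∝ 4a³ + 27b² = 4·2³ + 27·1² = 4·8 + 27·1 ≡ 3 (mod 7). Nonzero ⇒ E is nonsingular.
For each x ∈ F_7, compute rhs = x³ + 2·x + 1 mod 7, then count y ∈ F_7 with y² ≡ rhs.
  x = 0: rhs = 1, matching y values: 1, 6 (2 points).
  x = 1: rhs = 4, matching y values: 2, 5 (2 points).
  x = 2: rhs = 6, matching y values: none (0 points).
  x = 3: rhs = 6, matching y values: none (0 points).
  x = 4: rhs = 3, matching y values: none (0 points).
  x = 5: rhs = 3, matching y values: none (0 points).
  x = 6: rhs = 5, matching y values: none (0 points).
Total affine count: 4.
Full point count |E(F_7)| = 4 + 1 = 5.
Hasse bound: |5 − (7+1)| = |-3| = 3 ≤ 2√7 ≈ 5.2915 ✓.


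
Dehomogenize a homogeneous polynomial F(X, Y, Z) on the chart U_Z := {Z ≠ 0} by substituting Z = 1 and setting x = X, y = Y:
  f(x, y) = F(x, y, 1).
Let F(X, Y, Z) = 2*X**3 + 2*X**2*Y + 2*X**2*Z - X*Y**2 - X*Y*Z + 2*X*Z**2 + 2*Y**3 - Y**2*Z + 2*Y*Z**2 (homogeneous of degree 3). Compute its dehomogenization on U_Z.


f(x, y) = 2*x**3 + 2*x**2*y + 2*x**2 - x*y**2 - x*y + 2*x + 2*y**3 - y**2 + 2*y

On U_Z we set Z = 1. Each monomial c·X^i·Y^j·Z^k in F becomes c·x^i·y^j·1^k = c·x^i·y^j.
Substituting Z = 1: F(X, Y, 1) = 2*x**3 + 2*x**2*y + 2*x**2 - x*y**2 - x*y + 2*x + 2*y**3 - y**2 + 2*y.
Note: deg(f) ≤ deg(F) = 3; strict inequality happens when F is divisible by Z (lost terms).


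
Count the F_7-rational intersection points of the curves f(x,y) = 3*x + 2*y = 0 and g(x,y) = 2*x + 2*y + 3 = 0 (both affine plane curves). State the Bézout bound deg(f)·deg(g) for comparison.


Common zeros: {(3, 6)}; count = 1; Bézout bound = 1.

deg(f) = 1, deg(g) = 1, so Bézout bound = 1.
Scan x ∈ F_7. For each x, list the y ∈ F_7 with f(x, y) ≡ 0 and those with g(x, y) ≡ 0 (mod 7); the common zeros in that column are the intersection.
  x = 0: f ≡ 0 at y ∈ {0}; g ≡ 0 at y ∈ {2}; common: ∅.
  x = 1: f ≡ 0 at y ∈ {2}; g ≡ 0 at y ∈ {1}; common: ∅.
  x = 2: f ≡ 0 at y ∈ {4}; g ≡ 0 at y ∈ {0}; common: ∅.
  x = 3: f ≡ 0 at y ∈ {6}; g ≡ 0 at y ∈ {6}; common: {6}.
  x = 4: f ≡ 0 at y ∈ {1}; g ≡ 0 at y ∈ {5}; common: ∅.
  x = 5: f ≡ 0 at y ∈ {3}; g ≡ 0 at y ∈ {4}; common: ∅.
  x = 6: f ≡ 0 at y ∈ {5}; g ≡ 0 at y ∈ {3}; common: ∅.
Collecting: common zeros = {(3, 6)}, so the count is 1.
Comparison with the Bézout bound: 1 ≤ 1 = deg(f)·deg(g), as expected for curves with no common component (the bound is attained).


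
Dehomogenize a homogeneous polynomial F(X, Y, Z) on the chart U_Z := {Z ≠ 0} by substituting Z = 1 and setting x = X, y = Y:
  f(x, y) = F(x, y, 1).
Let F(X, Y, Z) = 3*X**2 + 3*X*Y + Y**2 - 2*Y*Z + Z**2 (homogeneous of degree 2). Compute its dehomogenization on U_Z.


f(x, y) = 3*x**2 + 3*x*y + y**2 - 2*y + 1

On U_Z we set Z = 1. Each monomial c·X^i·Y^j·Z^k in F becomes c·x^i·y^j·1^k = c·x^i·y^j.
Substituting Z = 1: F(X, Y, 1) = 3*x**2 + 3*x*y + y**2 - 2*y + 1.
Note: deg(f) ≤ deg(F) = 2; strict inequality happens when F is divisible by Z (lost terms).


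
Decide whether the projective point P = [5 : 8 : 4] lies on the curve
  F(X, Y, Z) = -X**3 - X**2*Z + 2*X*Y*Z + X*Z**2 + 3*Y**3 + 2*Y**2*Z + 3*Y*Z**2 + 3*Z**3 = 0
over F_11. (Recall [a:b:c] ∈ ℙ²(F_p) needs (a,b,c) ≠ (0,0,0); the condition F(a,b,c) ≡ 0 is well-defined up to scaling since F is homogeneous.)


F(5,8,4) ≡ 5 (mod 11); P is NOT on the curve.

Evaluate F(5, 8, 4) term-by-term (mod 11).
  -X**3 ↦ -1·125·1·1 = -125
  -X**2*Z ↦ -1·25·1·4 = -100
  2*X*Y*Z ↦ 2·5·8·4 = 320
  X*Z**2 ↦ 1·5·1·16 = 80
  3*Y**3 ↦ 3·1·512·1 = 1536
  2*Y**2*Z ↦ 2·1·64·4 = 512
  3*Y*Z**2 ↦ 3·1·8·16 = 384
  3*Z**3 ↦ 3·1·1·64 = 192
Sum: F(5, 8, 4) = (-125) + (-100) + (320) + (80) + (1536) + (512) + (384) + (192) = 2799.
Reducing mod 11: 2799 ≡ 5 (mod 11).
Since F(a, b, c) ≡ 5 ≠ 0 (mod 11), P does NOT lie on the curve.


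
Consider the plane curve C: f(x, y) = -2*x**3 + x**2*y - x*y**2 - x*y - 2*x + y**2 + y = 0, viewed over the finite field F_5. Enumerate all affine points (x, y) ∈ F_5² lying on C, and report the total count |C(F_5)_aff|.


Affine F_5-points: {(0, 0), (0, 4), (1, 4), (2, 0), (2, 3), (3, 0), (3, 1)}; count = 7.

For each of the 25 pairs (x, y) ∈ F_5², evaluate f(x, y) mod 5. Record the zeros.
  x = 0: [0↦0, 1↦2, 2↦1, 3↦2, 4↦0]  zeros at y ∈ {0, 4}
  x = 1: [0↦1, 1↦2, 2↦3, 3↦4, 4↦0]  zeros at y ∈ {4}
  x = 2: [0↦0, 1↦2, 2↦2, 3↦0, 4↦1]  zeros at y ∈ {0, 3}
  x = 3: [0↦0, 1↦0, 2↦1, 3↦3, 4↦1]  zeros at y ∈ {0, 1}
  x = 4: [0↦4, 1↦4, 2↦3, 3↦1, 4↦3]  zeros at y ∈ ∅
Collecting zeros: affine points = {(0, 0), (0, 4), (1, 4), (2, 0), (2, 3), (3, 0), (3, 1)}.
Total count |C(F_5)_aff| = 7.


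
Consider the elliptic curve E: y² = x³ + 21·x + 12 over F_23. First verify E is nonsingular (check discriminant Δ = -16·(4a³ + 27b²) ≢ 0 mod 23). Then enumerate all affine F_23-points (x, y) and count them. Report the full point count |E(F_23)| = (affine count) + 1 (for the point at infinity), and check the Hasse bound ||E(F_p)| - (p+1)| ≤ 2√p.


Affine points = {(0, 9), (0, 14), (2, 4), (2, 19), (5, 9), (5, 14), (6, 3), (6, 20), (8, 5), (8, 18), (10, 7), (10, 16), (18, 9), (18, 14), (19, 5), (19, 18), (21, 10), (21, 13), (22, 6), (22, 17)}; affine count = 20; |E(F_23)| = 21.

Discriminant check: Δ ∝ 4a³ + 27b² = 4·21³ + 27·12² = 4·9261 + 27·144 ≡ 15 (mod 23). Nonzero ⇒ E is nonsingular.
For each x ∈ F_23, compute rhs = x³ + 21·x + 12 mod 23, then count y ∈ F_23 with y² ≡ rhs.
  x = 0: rhs = 12, matching y values: 9, 14 (2 points).
  x = 1: rhs = 11, matching y values: none (0 points).
  x = 2: rhs = 16, matching y values: 4, 19 (2 points).
  x = 3: rhs = 10, matching y values: none (0 points).
  x = 4: rhs = 22, matching y values: none (0 points).
  x = 5: rhs = 12, matching y values: 9, 14 (2 points).
  x = 6: rhs = 9, matching y values: 3, 20 (2 points).
  x = 7: rhs = 19, matching y values: none (0 points).
  x = 8: rhs = 2, matching y values: 5, 18 (2 points).
  x = 9: rhs = 10, matching y values: none (0 points).
  x = 10: rhs = 3, matching y values: 7, 16 (2 points).
  x = 11: rhs = 10, matching y values: none (0 points).
  x = 12: rhs = 14, matching y values: none (0 points).
  x = 13: rhs = 21, matching y values: none (0 points).
  x = 14: rhs = 14, matching y values: none (0 points).
  x = 15: rhs = 22, matching y values: none (0 points).
  x = 16: rhs = 5, matching y values: none (0 points).
  x = 17: rhs = 15, matching y values: none (0 points).
  x = 18: rhs = 12, matching y values: 9, 14 (2 points).
  x = 19: rhs = 2, matching y values: 5, 18 (2 points).
  x = 20: rhs = 14, matching y values: none (0 points).
  x = 21: rhs = 8, matching y values: 10, 13 (2 points).
  x = 22: rhs = 13, matching y values: 6, 17 (2 points).
Total affine count: 20.
Full point count |E(F_23)| = 20 + 1 = 21.
Hasse bound: |21 − (23+1)| = |-3| = 3 ≤ 2√23 ≈ 9.5917 ✓.


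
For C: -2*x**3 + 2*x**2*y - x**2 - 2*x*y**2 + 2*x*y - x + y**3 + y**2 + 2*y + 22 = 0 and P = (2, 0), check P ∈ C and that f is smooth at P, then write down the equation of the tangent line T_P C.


Tangent line at P: -29*x + 14*y + 58 = 0.

Step 1: f(2, 0) = 0, so P lies on C.
Step 2: partial derivatives
  f_x(x, y) = -6*x**2 + 4*x*y - 2*x - 2*y**2 + 2*y - 1, f_y(x, y) = 2*x**2 - 4*x*y + 2*x + 3*y**2 + 2*y + 2.
  f_x(P) = -29, f_y(P) = 14 (gradient nonzero, so P is smooth).
Step 3: tangent line at P: -29·(x − 2) + 14·(y − 0) = 0.
Expanding: -29*x + 14*y + 58 = 0.


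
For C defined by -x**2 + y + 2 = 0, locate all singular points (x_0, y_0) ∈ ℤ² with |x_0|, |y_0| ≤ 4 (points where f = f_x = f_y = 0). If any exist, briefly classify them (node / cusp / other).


No singular points in the scanned grid; C is smooth there.

Compute partial derivatives:
  f_x = -2*x.
  f_y = 1.
f_y = 1 is a nonzero constant, so f_y never vanishes: no point (x, y) can satisfy f = f_x = f_y = 0. In particular no (x, y) ∈ {−4, ..., 4}² is singular; the curve is smooth.


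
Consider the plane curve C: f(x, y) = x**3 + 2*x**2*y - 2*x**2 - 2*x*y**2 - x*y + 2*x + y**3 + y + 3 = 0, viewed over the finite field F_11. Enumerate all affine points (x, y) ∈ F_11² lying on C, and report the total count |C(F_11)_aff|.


Affine F_11-points: {(0, 3), (1, 4), (2, 1), (2, 6), (2, 8), (4, 2), (4, 8), (4, 9), (5, 0), (5, 4), (5, 6), (6, 2), (6, 5), (7, 1), (8, 3), (10, 2), (10, 3), (10, 4)}; count = 18.

For each of the 121 pairs (x, y) ∈ F_11², evaluate f(x, y) mod 11. Record the zeros.
  x = 0: [0↦3, 1↦5, 2↦2, 3↦0, 4↦5, 5↦1, 6↦5, 7↦1, 8↦6, 9↦4, 10↦1]  zeros at y ∈ {3}
  x = 1: [0↦4, 1↦5, 2↦8, 3↦8, 4↦0, 5↦1, 6↦6, 7↦10, 8↦8, 9↦6, 10↦10]  zeros at y ∈ {4}
  x = 2: [0↦7, 1↦0, 2↦2, 3↦8, 4↦2, 5↦1, 6↦0, 7↦5, 8↦0, 9↦2, 10↦6]  zeros at y ∈ {1, 6, 8}
  x = 3: [0↦7, 1↦7, 2↦1, 3↦6, 4↦6, 5↦7, 6↦4, 7↦3, 8↦10, 9↦9, 10↦6]  zeros at y ∈ ∅
  x = 4: [0↦10, 1↦10, 2↦0, 3↦8, 4↦7, 5↦3, 6↦2, 7↦10, 8↦0, 9↦0, 10↦5]  zeros at y ∈ {2, 8, 9}
  x = 5: [0↦0, 1↦4, 2↦5, 3↦9, 4↦0, 5↦6, 6↦0, 7↦10, 8↦9, 9↦3, 10↦9]  zeros at y ∈ {0, 4, 6}
  x = 6: [0↦5, 1↦6, 2↦0, 3↦4, 4↦2, 5↦0, 6↦4, 7↦9, 8↦10, 9↦2, 10↦2]  zeros at y ∈ {2, 5}
  x = 7: [0↦9, 1↦0, 2↦2, 3↦10, 4↦8, 5↦2, 6↦9, 7↦2, 8↦9, 9↦3, 10↦1]  zeros at y ∈ {1}
  x = 8: [0↦7, 1↦3, 2↦6, 3↦0, 4↦2, 5↦7, 6↦10, 7↦6, 8↦1, 9↦1, 10↦1]  zeros at y ∈ {3}
  x = 9: [0↦5, 1↦10, 2↦7, 3↦2, 4↦1, 5↦10, 6↦2, 7↦5, 8↦3, 9↦2, 10↦8]  zeros at y ∈ ∅
  x = 10: [0↦9, 1↦5, 2↦0, 3↦0, 4↦0, 5↦6, 6↦2, 7↦5, 8↦10, 9↦1, 10↦6]  zeros at y ∈ {2, 3, 4}
Collecting zeros: affine points = {(0, 3), (1, 4), (2, 1), (2, 6), (2, 8), (4, 2), (4, 8), (4, 9), (5, 0), (5, 4), (5, 6), (6, 2), (6, 5), (7, 1), (8, 3), (10, 2), (10, 3), (10, 4)}.
Total count |C(F_11)_aff| = 18.


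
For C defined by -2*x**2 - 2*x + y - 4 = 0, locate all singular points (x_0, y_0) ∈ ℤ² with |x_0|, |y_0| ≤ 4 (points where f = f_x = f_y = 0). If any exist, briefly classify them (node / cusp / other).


No singular points in the scanned grid; C is smooth there.

Compute partial derivatives:
  f_x = -4*x - 2.
  f_y = 1.
f_y = 1 is a nonzero constant, so f_y never vanishes: no point (x, y) can satisfy f = f_x = f_y = 0. In particular no (x, y) ∈ {−4, ..., 4}² is singular; the curve is smooth.


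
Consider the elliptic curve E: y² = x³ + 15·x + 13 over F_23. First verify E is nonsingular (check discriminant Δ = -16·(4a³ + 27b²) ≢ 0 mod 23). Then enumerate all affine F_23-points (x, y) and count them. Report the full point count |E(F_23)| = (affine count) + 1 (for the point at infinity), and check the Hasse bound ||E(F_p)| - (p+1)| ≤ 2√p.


Affine points = {(0, 6), (0, 17), (1, 11), (1, 12), (3, 4), (3, 19), (5, 11), (5, 12), (7, 1), (7, 22), (8, 1), (8, 22), (9, 7), (9, 16), (10, 6), (10, 17), (12, 9), (12, 14), (13, 6), (13, 17), (14, 0), (15, 5), (15, 18), (16, 5), (16, 18), (17, 11), (17, 12), (19, 2), (19, 21)}; affine count = 29; |E(F_23)| = 30.

Discriminant check: Δ ∝ 4a³ + 27b² = 4·15³ + 27·13² = 4·3375 + 27·169 ≡ 8 (mod 23). Nonzero ⇒ E is nonsingular.
For each x ∈ F_23, compute rhs = x³ + 15·x + 13 mod 23, then count y ∈ F_23 with y² ≡ rhs.
  x = 0: rhs = 13, matching y values: 6, 17 (2 points).
  x = 1: rhs = 6, matching y values: 11, 12 (2 points).
  x = 2: rhs = 5, matching y values: none (0 points).
  x = 3: rhs = 16, matching y values: 4, 19 (2 points).
  x = 4: rhs = 22, matching y values: none (0 points).
  x = 5: rhs = 6, matching y values: 11, 12 (2 points).
  x = 6: rhs = 20, matching y values: none (0 points).
  x = 7: rhs = 1, matching y values: 1, 22 (2 points).
  x = 8: rhs = 1, matching y values: 1, 22 (2 points).
  x = 9: rhs = 3, matching y values: 7, 16 (2 points).
  x = 10: rhs = 13, matching y values: 6, 17 (2 points).
  x = 11: rhs = 14, matching y values: none (0 points).
  x = 12: rhs = 12, matching y values: 9, 14 (2 points).
  x = 13: rhs = 13, matching y values: 6, 17 (2 points).
  x = 14: rhs = 0, matching y values: 0 (1 points).
  x = 15: rhs = 2, matching y values: 5, 18 (2 points).
  x = 16: rhs = 2, matching y values: 5, 18 (2 points).
  x = 17: rhs = 6, matching y values: 11, 12 (2 points).
  x = 18: rhs = 20, matching y values: none (0 points).
  x = 19: rhs = 4, matching y values: 2, 21 (2 points).
  x = 20: rhs = 10, matching y values: none (0 points).
  x = 21: rhs = 21, matching y values: none (0 points).
  x = 22: rhs = 20, matching y values: none (0 points).
Total affine count: 29.
Full point count |E(F_23)| = 29 + 1 = 30.
Hasse bound: |30 − (23+1)| = |6| = 6 ≤ 2√23 ≈ 9.5917 ✓.


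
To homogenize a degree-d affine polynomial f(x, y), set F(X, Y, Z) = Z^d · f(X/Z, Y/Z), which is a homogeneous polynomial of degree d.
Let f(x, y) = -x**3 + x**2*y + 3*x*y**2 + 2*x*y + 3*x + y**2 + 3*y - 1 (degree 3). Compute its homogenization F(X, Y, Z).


F(X, Y, Z) = -X**3 + X**2*Y + 3*X*Y**2 + 2*X*Y*Z + 3*X*Z**2 + Y**2*Z + 3*Y*Z**2 - Z**3

deg(f) = 3.
Substitute x = X/Z, y = Y/Z into f, then multiply by Z^3.
  monomial -1·x^3·y^0 ↦ -1·X^3·Y^0·Z^0.
  monomial 1·x^2·y^1 ↦ 1·X^2·Y^1·Z^0.
  monomial 3·x^1·y^2 ↦ 3·X^1·Y^2·Z^0.
  monomial 2·x^1·y^1 ↦ 2·X^1·Y^1·Z^1.
  monomial 3·x^1·y^0 ↦ 3·X^1·Y^0·Z^2.
  monomial 1·x^0·y^2 ↦ 1·X^0·Y^2·Z^1.
  monomial 3·x^0·y^1 ↦ 3·X^0·Y^1·Z^2.
  monomial -1·x^0·y^0 ↦ -1·X^0·Y^0·Z^3.
Collecting: F(X, Y, Z) = -X**3 + X**2*Y + 3*X*Y**2 + 2*X*Y*Z + 3*X*Z**2 + Y**2*Z + 3*Y*Z**2 - Z**3.


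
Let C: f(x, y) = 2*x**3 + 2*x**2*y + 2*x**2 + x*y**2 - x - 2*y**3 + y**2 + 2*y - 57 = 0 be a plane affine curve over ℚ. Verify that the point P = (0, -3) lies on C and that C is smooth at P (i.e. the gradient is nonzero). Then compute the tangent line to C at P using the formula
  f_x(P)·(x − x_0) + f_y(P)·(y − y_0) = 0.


Tangent line at P: 8*x - 58*y - 174 = 0.

Step 1: f(0, -3) = 0, so P lies on C.
Step 2: partial derivatives
  f_x(x, y) = 6*x**2 + 4*x*y + 4*x + y**2 - 1, f_y(x, y) = 2*x**2 + 2*x*y - 6*y**2 + 2*y + 2.
  f_x(P) = 8, f_y(P) = -58 (gradient nonzero, so P is smooth).
Step 3: tangent line at P: 8·(x − 0) + -58·(y − -3) = 0.
Expanding: 8*x - 58*y - 174 = 0.


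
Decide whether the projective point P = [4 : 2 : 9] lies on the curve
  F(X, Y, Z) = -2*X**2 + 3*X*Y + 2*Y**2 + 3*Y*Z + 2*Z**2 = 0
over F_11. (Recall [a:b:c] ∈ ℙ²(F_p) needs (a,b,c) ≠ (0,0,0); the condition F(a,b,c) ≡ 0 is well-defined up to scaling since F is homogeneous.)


F(4,2,9) ≡ 7 (mod 11); P is NOT on the curve.

Evaluate F(4, 2, 9) term-by-term (mod 11).
  -2*X**2 ↦ -2·16·1·1 = -32
  3*X*Y ↦ 3·4·2·1 = 24
  2*Y**2 ↦ 2·1·4·1 = 8
  3*Y*Z ↦ 3·1·2·9 = 54
  2*Z**2 ↦ 2·1·1·81 = 162
Sum: F(4, 2, 9) = (-32) + (24) + (8) + (54) + (162) = 216.
Reducing mod 11: 216 ≡ 7 (mod 11).
Since F(a, b, c) ≡ 7 ≠ 0 (mod 11), P does NOT lie on the curve.


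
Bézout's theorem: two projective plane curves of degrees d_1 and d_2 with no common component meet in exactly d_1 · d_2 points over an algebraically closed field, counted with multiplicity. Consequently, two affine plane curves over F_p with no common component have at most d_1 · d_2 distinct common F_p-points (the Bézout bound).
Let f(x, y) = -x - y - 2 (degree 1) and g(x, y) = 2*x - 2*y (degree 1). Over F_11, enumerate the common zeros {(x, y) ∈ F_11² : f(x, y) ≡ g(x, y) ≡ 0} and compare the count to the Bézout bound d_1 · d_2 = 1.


Common zeros: {(10, 10)}; count = 1; Bézout bound = 1.

deg(f) = 1, deg(g) = 1, so Bézout bound = 1.
Scan x ∈ F_11. For each x, list the y ∈ F_11 with f(x, y) ≡ 0 and those with g(x, y) ≡ 0 (mod 11); the common zeros in that column are the intersection.
  x = 0: f ≡ 0 at y ∈ {9}; g ≡ 0 at y ∈ {0}; common: ∅.
  x = 1: f ≡ 0 at y ∈ {8}; g ≡ 0 at y ∈ {1}; common: ∅.
  x = 2: f ≡ 0 at y ∈ {7}; g ≡ 0 at y ∈ {2}; common: ∅.
  x = 3: f ≡ 0 at y ∈ {6}; g ≡ 0 at y ∈ {3}; common: ∅.
  x = 4: f ≡ 0 at y ∈ {5}; g ≡ 0 at y ∈ {4}; common: ∅.
  x = 5: f ≡ 0 at y ∈ {4}; g ≡ 0 at y ∈ {5}; common: ∅.
  x = 6: f ≡ 0 at y ∈ {3}; g ≡ 0 at y ∈ {6}; common: ∅.
  x = 7: f ≡ 0 at y ∈ {2}; g ≡ 0 at y ∈ {7}; common: ∅.
  x = 8: f ≡ 0 at y ∈ {1}; g ≡ 0 at y ∈ {8}; common: ∅.
  x = 9: f ≡ 0 at y ∈ {0}; g ≡ 0 at y ∈ {9}; common: ∅.
  x = 10: f ≡ 0 at y ∈ {10}; g ≡ 0 at y ∈ {10}; common: {10}.
Collecting: common zeros = {(10, 10)}, so the count is 1.
Comparison with the Bézout bound: 1 ≤ 1 = deg(f)·deg(g), as expected for curves with no common component (the bound is attained).


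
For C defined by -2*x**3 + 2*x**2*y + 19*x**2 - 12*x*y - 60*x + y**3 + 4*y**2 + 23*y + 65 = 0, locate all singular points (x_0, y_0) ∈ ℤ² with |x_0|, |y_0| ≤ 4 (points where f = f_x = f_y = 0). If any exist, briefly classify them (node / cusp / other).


Singular points: {(3, -1)}; classification: node.

Compute partial derivatives:
  f_x = -6*x**2 + 4*x*y + 38*x - 12*y - 60.
  f_y = 2*x**2 - 12*x + 3*y**2 + 8*y + 23.
Scan x_0 ∈ {−4, ..., 4}. For each x_0, f_y(x_0, y) is a polynomial in y; find its integer roots y ∈ {−4, ..., 4}, then test f_x and f at those candidates.
  x = -4: f_y(-4, y) = 3*y**2 + 8*y + 103; no integer root y with |y| ≤ 4.
  x = -3: f_y(-3, y) = 3*y**2 + 8*y + 77; no integer root y with |y| ≤ 4.
  x = -2: f_y(-2, y) = 3*y**2 + 8*y + 55; no integer root y with |y| ≤ 4.
  x = -1: f_y(-1, y) = 3*y**2 + 8*y + 37; no integer root y with |y| ≤ 4.
  x = 0: f_y(0, y) = 3*y**2 + 8*y + 23; no integer root y with |y| ≤ 4.
  x = 1: f_y(1, y) = 3*y**2 + 8*y + 13; no integer root y with |y| ≤ 4.
  x = 2: f_y(2, y) = 3*y**2 + 8*y + 7; no integer root y with |y| ≤ 4.
  x = 3: f_y(3, y) = 3*y**2 + 8*y + 5; vanishes at y ∈ {-1}. (3, -1): f_x = 0, f = 0 — SINGULAR.
  x = 4: f_y(4, y) = 3*y**2 + 8*y + 7; no integer root y with |y| ≤ 4.
Only singular point on the grid: (3, -1).
Classify: substitute x = 3 + u, y = -1 + v and expand: f = -2*u**3 + 2*u**2*v - u**2 + v**3 + v**2.
No constant or linear terms (consistent with a singular point). Quadratic part: -u**2 + v**2. Cubic part: -2*u**3 + 2*u**2*v + v**3.
The quadratic part v**2 - u**2 = (v − u)(v + u) splits into two distinct linear factors, so there are two distinct tangent lines y − -1 = ±(x − 3) — this is a node (ordinary double point).
Classification: node.


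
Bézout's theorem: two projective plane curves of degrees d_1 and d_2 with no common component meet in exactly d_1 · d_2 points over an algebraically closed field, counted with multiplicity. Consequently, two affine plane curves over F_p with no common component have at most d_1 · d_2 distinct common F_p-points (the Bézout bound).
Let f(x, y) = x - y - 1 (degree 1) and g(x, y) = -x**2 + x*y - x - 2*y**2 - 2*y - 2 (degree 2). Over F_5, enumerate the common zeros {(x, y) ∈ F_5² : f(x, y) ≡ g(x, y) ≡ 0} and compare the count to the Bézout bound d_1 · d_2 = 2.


Common zeros: {(2, 1), (3, 2)}; count = 2; Bézout bound = 2.

deg(f) = 1, deg(g) = 2, so Bézout bound = 2.
Scan x ∈ F_5. For each x, list the y ∈ F_5 with f(x, y) ≡ 0 and those with g(x, y) ≡ 0 (mod 5); the common zeros in that column are the intersection.
  x = 0: f ≡ 0 at y ∈ {4}; g ≡ 0 at y ∈ ∅; common: ∅.
  x = 1: f ≡ 0 at y ∈ {0}; g ≡ 0 at y ∈ {3, 4}; common: ∅.
  x = 2: f ≡ 0 at y ∈ {1}; g ≡ 0 at y ∈ {1, 4}; common: {1}.
  x = 3: f ≡ 0 at y ∈ {2}; g ≡ 0 at y ∈ {1, 2}; common: {2}.
  x = 4: f ≡ 0 at y ∈ {3}; g ≡ 0 at y ∈ ∅; common: ∅.
Collecting: common zeros = {(2, 1), (3, 2)}, so the count is 2.
Comparison with the Bézout bound: 2 ≤ 2 = deg(f)·deg(g), as expected for curves with no common component (the bound is attained).


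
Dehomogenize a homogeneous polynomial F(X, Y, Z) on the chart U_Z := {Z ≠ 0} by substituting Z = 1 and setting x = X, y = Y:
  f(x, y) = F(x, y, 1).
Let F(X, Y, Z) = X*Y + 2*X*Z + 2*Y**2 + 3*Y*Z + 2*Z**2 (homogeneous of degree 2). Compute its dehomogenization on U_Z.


f(x, y) = x*y + 2*x + 2*y**2 + 3*y + 2

On U_Z we set Z = 1. Each monomial c·X^i·Y^j·Z^k in F becomes c·x^i·y^j·1^k = c·x^i·y^j.
Substituting Z = 1: F(X, Y, 1) = x*y + 2*x + 2*y**2 + 3*y + 2.
Note: deg(f) ≤ deg(F) = 2; strict inequality happens when F is divisible by Z (lost terms).


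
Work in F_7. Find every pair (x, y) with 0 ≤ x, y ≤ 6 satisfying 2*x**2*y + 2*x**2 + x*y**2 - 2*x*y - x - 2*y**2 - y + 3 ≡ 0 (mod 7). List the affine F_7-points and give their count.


Affine F_7-points: {(0, 1), (0, 2), (2, 4), (3, 5), (4, 1), (4, 5), (5, 4), (6, 2), (6, 6)}; count = 9.

For each of the 49 pairs (x, y) ∈ F_7², evaluate f(x, y) mod 7. Record the zeros.
  x = 0: [0↦3, 1↦0, 2↦0, 3↦3, 4↦2, 5↦4, 6↦2]  zeros at y ∈ {1, 2}
  x = 1: [0↦4, 1↦2, 2↦5, 3↦6, 4↦5, 5↦2, 6↦4]  zeros at y ∈ ∅
  x = 2: [0↦2, 1↦5, 2↦1, 3↦4, 4↦0, 5↦3, 6↦6]  zeros at y ∈ {4}
  x = 3: [0↦4, 1↦2, 2↦2, 3↦4, 4↦1, 5↦0, 6↦1]  zeros at y ∈ {5}
  x = 4: [0↦3, 1↦0, 2↦1, 3↦6, 4↦1, 5↦0, 6↦3]  zeros at y ∈ {1, 5}
  x = 5: [0↦6, 1↦6, 2↦5, 3↦3, 4↦0, 5↦3, 6↦5]  zeros at y ∈ {4}
  x = 6: [0↦6, 1↦6, 2↦0, 3↦2, 4↦5, 5↦2, 6↦0]  zeros at y ∈ {2, 6}
Collecting zeros: affine points = {(0, 1), (0, 2), (2, 4), (3, 5), (4, 1), (4, 5), (5, 4), (6, 2), (6, 6)}.
Total count |C(F_7)_aff| = 9.


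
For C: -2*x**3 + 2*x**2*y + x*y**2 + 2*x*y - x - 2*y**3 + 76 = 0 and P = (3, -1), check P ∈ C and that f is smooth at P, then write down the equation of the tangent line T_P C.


Tangent line at P: -68*x + 12*y + 216 = 0.

Step 1: f(3, -1) = 0, so P lies on C.
Step 2: partial derivatives
  f_x(x, y) = -6*x**2 + 4*x*y + y**2 + 2*y - 1, f_y(x, y) = 2*x**2 + 2*x*y + 2*x - 6*y**2.
  f_x(P) = -68, f_y(P) = 12 (gradient nonzero, so P is smooth).
Step 3: tangent line at P: -68·(x − 3) + 12·(y − -1) = 0.
Expanding: -68*x + 12*y + 216 = 0.


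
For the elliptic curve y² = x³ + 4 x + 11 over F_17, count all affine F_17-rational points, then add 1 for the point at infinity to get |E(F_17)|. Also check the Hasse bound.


Affine points = {(1, 4), (1, 13), (3, 4), (3, 13), (6, 8), (6, 9), (7, 5), (7, 12), (11, 3), (11, 14), (12, 6), (12, 11), (13, 4), (13, 13)}; affine count = 14; |E(F_17)| = 15.

Discriminant check: Δ ∝ 4a³ + 27b² = 4·4³ + 27·11² = 4·64 + 27·121 ≡ 4 (mod 17). Nonzero ⇒ E is nonsingular.
For each x ∈ F_17, compute rhs = x³ + 4·x + 11 mod 17, then count y ∈ F_17 with y² ≡ rhs.
  x = 0: rhs = 11, matching y values: none (0 points).
  x = 1: rhs = 16, matching y values: 4, 13 (2 points).
  x = 2: rhs = 10, matching y values: none (0 points).
  x = 3: rhs = 16, matching y values: 4, 13 (2 points).
  x = 4: rhs = 6, matching y values: none (0 points).
  x = 5: rhs = 3, matching y values: none (0 points).
  x = 6: rhs = 13, matching y values: 8, 9 (2 points).
  x = 7: rhs = 8, matching y values: 5, 12 (2 points).
  x = 8: rhs = 11, matching y values: none (0 points).
  x = 9: rhs = 11, matching y values: none (0 points).
  x = 10: rhs = 14, matching y values: none (0 points).
  x = 11: rhs = 9, matching y values: 3, 14 (2 points).
  x = 12: rhs = 2, matching y values: 6, 11 (2 points).
  x = 13: rhs = 16, matching y values: 4, 13 (2 points).
  x = 14: rhs = 6, matching y values: none (0 points).
  x = 15: rhs = 12, matching y values: none (0 points).
  x = 16: rhs = 6, matching y values: none (0 points).
Total affine count: 14.
Full point count |E(F_17)| = 14 + 1 = 15.
Hasse bound: |15 − (17+1)| = |-3| = 3 ≤ 2√17 ≈ 8.2462 ✓.
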